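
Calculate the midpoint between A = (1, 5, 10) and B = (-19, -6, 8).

M = ((x₁+x₂)/2, (y₁+y₂)/2, (z₁+z₂)/2)
  = ((1 - 19)/2, (5 - 6)/2, (10 + 8)/2)
  = (-18/2, -1/2, 18/2)
  = (-9, -0.5, 9)

(-9, -0.5, 9)


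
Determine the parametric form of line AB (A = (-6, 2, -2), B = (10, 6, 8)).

Direction vector d = B - A = (10 + 6, 6 - 2, 8 + 2) = (16, 4, 10)
Parametric form r = A + t·d:
x = -6 + 16t, y = 2 + 4t, z = -2 + 10t

x = -6 + 16t, y = 2 + 4t, z = -2 + 10t


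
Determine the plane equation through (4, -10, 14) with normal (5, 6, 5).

The plane through P with normal n = (a, b, c) satisfies n·(r - P) = 0,
i.e. ax + by + cz = a·x₀ + b·y₀ + c·z₀.
d = 5·4 + 6·(-10) + 5·14
  = 20 - 60 + 70
  = 30
Equation: 5x + 6y + 5z = 30

5x + 6y + 5z = 30


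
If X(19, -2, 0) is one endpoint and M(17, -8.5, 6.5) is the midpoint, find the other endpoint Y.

Y = 2M - X
  = (2·17 - 19, 2·(-8.5) - (-2), 2·6.5 - 0)
  = (34 - 19, -17 + 2, 13 + 0)
  = (15, -15, 13)

(15, -15, 13)


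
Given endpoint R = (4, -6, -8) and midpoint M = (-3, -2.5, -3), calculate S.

S = 2M - R
  = (2·(-3) - 4, 2·(-2.5) - (-6), 2·(-3) - (-8))
  = (-6 - 4, -5 + 6, -6 + 8)
  = (-10, 1, 2)

(-10, 1, 2)


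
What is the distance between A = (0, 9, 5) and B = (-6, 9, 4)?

d = √[(x₂-x₁)² + (y₂-y₁)² + (z₂-z₁)²]
  = √[(-6)² + 0² + (-1)²]
  = √[36 + 0 + 1]
  = √37
  ≈ 6.083

6.083


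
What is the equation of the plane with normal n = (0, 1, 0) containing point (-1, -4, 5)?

The plane through P with normal n = (a, b, c) satisfies n·(r - P) = 0,
i.e. ax + by + cz = a·x₀ + b·y₀ + c·z₀.
d = 0·(-1) + 1·(-4) + 0·5
  = 0 - 4 + 0
  = -4
Equation: y = -4

y = -4


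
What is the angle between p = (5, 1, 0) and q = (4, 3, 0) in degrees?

p·q = 5·4 + 1·3 + 0·0 = 20 + 3 + 0 = 23
|p| = √(5² + 1² + 0²) = √26 ≈ 5.099
|q| = √(4² + 3² + 0²) = √25 ≈ 5
cos θ = (p·q)/(|p||q|) = 23/(5.099·5) ≈ 0.9021
θ = arccos(0.9021) ≈ 25.56°

25.56°


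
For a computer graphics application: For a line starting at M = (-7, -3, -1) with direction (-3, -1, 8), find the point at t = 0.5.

P(t) = M + t·d
  = (-7 + (-3)·0.5, -3 + (-1)·0.5, -1 + 8·0.5)
  = (-7 - 1.5, -3 - 0.5, -1 + 4)
  = (-8.5, -3.5, 3)

(-8.5, -3.5, 3)


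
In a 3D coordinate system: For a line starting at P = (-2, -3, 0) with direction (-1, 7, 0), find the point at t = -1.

P(t) = P + t·d
  = (-2 + (-1)·(-1), -3 + 7·(-1), 0 + 0·(-1))
  = (-2 + 1, -3 - 7, 0 + 0)
  = (-1, -10, 0)

(-1, -10, 0)


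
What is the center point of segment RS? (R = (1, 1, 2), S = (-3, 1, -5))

M = ((x₁+x₂)/2, (y₁+y₂)/2, (z₁+z₂)/2)
  = ((1 - 3)/2, (1 + 1)/2, (2 - 5)/2)
  = (-2/2, 2/2, -3/2)
  = (-1, 1, -1.5)

(-1, 1, -1.5)


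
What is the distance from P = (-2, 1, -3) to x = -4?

distance = |a·x₀ + b·y₀ + c·z₀ - d| / √(a² + b² + c²)
  = |1·(-2) + 0·1 + 0·(-3) - (-4)| / √(1² + 0² + 0²)
  = |-2 + 0 + 0 + 4| / √(1 + 0 + 0)
  = |2| / √1
  = 2 / 1
  ≈ 2

2


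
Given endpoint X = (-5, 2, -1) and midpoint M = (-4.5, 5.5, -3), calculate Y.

Y = 2M - X
  = (2·(-4.5) - (-5), 2·5.5 - 2, 2·(-3) - (-1))
  = (-9 + 5, 11 - 2, -6 + 1)
  = (-4, 9, -5)

(-4, 9, -5)


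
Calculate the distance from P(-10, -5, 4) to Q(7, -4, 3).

d = √[(x₂-x₁)² + (y₂-y₁)² + (z₂-z₁)²]
  = √[17² + 1² + (-1)²]
  = √[289 + 1 + 1]
  = √291
  ≈ 17.06

17.06


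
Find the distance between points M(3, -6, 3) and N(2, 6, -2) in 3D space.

d = √[(x₂-x₁)² + (y₂-y₁)² + (z₂-z₁)²]
  = √[(-1)² + 12² + (-5)²]
  = √[1 + 144 + 25]
  = √170
  ≈ 13.04

13.04


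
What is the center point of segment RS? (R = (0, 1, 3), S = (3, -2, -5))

M = ((x₁+x₂)/2, (y₁+y₂)/2, (z₁+z₂)/2)
  = ((0 + 3)/2, (1 - 2)/2, (3 - 5)/2)
  = (3/2, -1/2, -2/2)
  = (1.5, -0.5, -1)

(1.5, -0.5, -1)


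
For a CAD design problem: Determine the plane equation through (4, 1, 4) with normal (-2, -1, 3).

The plane through P with normal n = (a, b, c) satisfies n·(r - P) = 0,
i.e. ax + by + cz = a·x₀ + b·y₀ + c·z₀.
d = (-2)·4 + (-1)·1 + 3·4
  = -8 - 1 + 12
  = 3
Equation: -2x - y + 3z = 3

-2x - y + 3z = 3


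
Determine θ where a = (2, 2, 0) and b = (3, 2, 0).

a·b = 2·3 + 2·2 + 0·0 = 6 + 4 + 0 = 10
|a| = √(2² + 2² + 0²) = √8 ≈ 2.828
|b| = √(3² + 2² + 0²) = √13 ≈ 3.606
cos θ = (a·b)/(|a||b|) = 10/(2.828·3.606) ≈ 0.9806
θ = arccos(0.9806) ≈ 11.31°

11.31°


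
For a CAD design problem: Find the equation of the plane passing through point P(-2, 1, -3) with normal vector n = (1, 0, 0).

The plane through P with normal n = (a, b, c) satisfies n·(r - P) = 0,
i.e. ax + by + cz = a·x₀ + b·y₀ + c·z₀.
d = 1·(-2) + 0·1 + 0·(-3)
  = -2 + 0 + 0
  = -2
Equation: x = -2

x = -2


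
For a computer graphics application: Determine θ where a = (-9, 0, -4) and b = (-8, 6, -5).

a·b = (-9)·(-8) + 0·6 + (-4)·(-5) = 72 + 0 + 20 = 92
|a| = √((-9)² + 0² + (-4)²) = √97 ≈ 9.849
|b| = √((-8)² + 6² + (-5)²) = √125 ≈ 11.18
cos θ = (a·b)/(|a||b|) = 92/(9.849·11.18) ≈ 0.8355
θ = arccos(0.8355) ≈ 33.33°

33.33°


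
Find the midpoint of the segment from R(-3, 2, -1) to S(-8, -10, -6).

M = ((x₁+x₂)/2, (y₁+y₂)/2, (z₁+z₂)/2)
  = ((-3 - 8)/2, (2 - 10)/2, (-1 - 6)/2)
  = (-11/2, -8/2, -7/2)
  = (-5.5, -4, -3.5)

(-5.5, -4, -3.5)


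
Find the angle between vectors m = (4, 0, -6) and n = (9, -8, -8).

m·n = 4·9 + 0·(-8) + (-6)·(-8) = 36 + 0 + 48 = 84
|m| = √(4² + 0² + (-6)²) = √52 ≈ 7.211
|n| = √(9² + (-8)² + (-8)²) = √209 ≈ 14.46
cos θ = (m·n)/(|m||n|) = 84/(7.211·14.46) ≈ 0.8058
θ = arccos(0.8058) ≈ 36.32°

36.32°


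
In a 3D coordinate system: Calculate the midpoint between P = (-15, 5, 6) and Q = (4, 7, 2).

M = ((x₁+x₂)/2, (y₁+y₂)/2, (z₁+z₂)/2)
  = ((-15 + 4)/2, (5 + 7)/2, (6 + 2)/2)
  = (-11/2, 12/2, 8/2)
  = (-5.5, 6, 4)

(-5.5, 6, 4)


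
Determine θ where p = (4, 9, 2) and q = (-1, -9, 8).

p·q = 4·(-1) + 9·(-9) + 2·8 = -4 - 81 + 16 = -69
|p| = √(4² + 9² + 2²) = √101 ≈ 10.05
|q| = √((-1)² + (-9)² + 8²) = √146 ≈ 12.08
cos θ = (p·q)/(|p||q|) = -69/(10.05·12.08) ≈ -0.5682
θ = arccos(-0.5682) ≈ 124.6°

124.6°


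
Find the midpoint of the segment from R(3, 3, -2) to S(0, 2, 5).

M = ((x₁+x₂)/2, (y₁+y₂)/2, (z₁+z₂)/2)
  = ((3 + 0)/2, (3 + 2)/2, (-2 + 5)/2)
  = (3/2, 5/2, 3/2)
  = (1.5, 2.5, 1.5)

(1.5, 2.5, 1.5)


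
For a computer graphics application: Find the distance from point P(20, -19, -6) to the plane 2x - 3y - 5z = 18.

distance = |a·x₀ + b·y₀ + c·z₀ - d| / √(a² + b² + c²)
  = |2·20 + (-3)·(-19) + (-5)·(-6) - 18| / √(2² + (-3)² + (-5)²)
  = |40 + 57 + 30 - 18| / √(4 + 9 + 25)
  = |109| / √38
  = 109 / 6.164
  ≈ 17.68

17.68


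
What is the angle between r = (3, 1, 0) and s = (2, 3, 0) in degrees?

r·s = 3·2 + 1·3 + 0·0 = 6 + 3 + 0 = 9
|r| = √(3² + 1² + 0²) = √10 ≈ 3.162
|s| = √(2² + 3² + 0²) = √13 ≈ 3.606
cos θ = (r·s)/(|r||s|) = 9/(3.162·3.606) ≈ 0.7894
θ = arccos(0.7894) ≈ 37.87°

37.87°


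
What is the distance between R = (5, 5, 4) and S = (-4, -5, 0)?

d = √[(x₂-x₁)² + (y₂-y₁)² + (z₂-z₁)²]
  = √[(-9)² + (-10)² + (-4)²]
  = √[81 + 100 + 16]
  = √197
  ≈ 14.04

14.04


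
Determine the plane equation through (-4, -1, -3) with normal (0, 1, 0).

The plane through P with normal n = (a, b, c) satisfies n·(r - P) = 0,
i.e. ax + by + cz = a·x₀ + b·y₀ + c·z₀.
d = 0·(-4) + 1·(-1) + 0·(-3)
  = 0 - 1 + 0
  = -1
Equation: y = -1

y = -1


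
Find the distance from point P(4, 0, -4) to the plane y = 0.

distance = |a·x₀ + b·y₀ + c·z₀ - d| / √(a² + b² + c²)
  = |0·4 + 1·0 + 0·(-4) - 0| / √(0² + 1² + 0²)
  = |0 + 0 + 0 + 0| / √(0 + 1 + 0)
  = |0| / √1
  = 0 / 1
  ≈ 0

0


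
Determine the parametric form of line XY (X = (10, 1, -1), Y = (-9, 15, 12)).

Direction vector d = Y - X = (-9 - 10, 15 - 1, 12 + 1) = (-19, 14, 13)
Parametric form r = X + t·d:
x = 10 - 19t, y = 1 + 14t, z = -1 + 13t

x = 10 - 19t, y = 1 + 14t, z = -1 + 13t


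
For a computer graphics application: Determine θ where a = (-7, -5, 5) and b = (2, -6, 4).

a·b = (-7)·2 + (-5)·(-6) + 5·4 = -14 + 30 + 20 = 36
|a| = √((-7)² + (-5)² + 5²) = √99 ≈ 9.95
|b| = √(2² + (-6)² + 4²) = √56 ≈ 7.483
cos θ = (a·b)/(|a||b|) = 36/(9.95·7.483) ≈ 0.4835
θ = arccos(0.4835) ≈ 61.09°

61.09°


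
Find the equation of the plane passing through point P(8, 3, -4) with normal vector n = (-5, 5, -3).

The plane through P with normal n = (a, b, c) satisfies n·(r - P) = 0,
i.e. ax + by + cz = a·x₀ + b·y₀ + c·z₀.
d = (-5)·8 + 5·3 + (-3)·(-4)
  = -40 + 15 + 12
  = -13
Equation: -5x + 5y - 3z = -13

-5x + 5y - 3z = -13


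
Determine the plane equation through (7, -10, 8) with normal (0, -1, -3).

The plane through P with normal n = (a, b, c) satisfies n·(r - P) = 0,
i.e. ax + by + cz = a·x₀ + b·y₀ + c·z₀.
d = 0·7 + (-1)·(-10) + (-3)·8
  = 0 + 10 - 24
  = -14
Equation: -y - 3z = -14

-y - 3z = -14


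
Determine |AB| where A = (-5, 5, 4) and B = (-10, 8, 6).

d = √[(x₂-x₁)² + (y₂-y₁)² + (z₂-z₁)²]
  = √[(-5)² + 3² + 2²]
  = √[25 + 9 + 4]
  = √38
  ≈ 6.164

6.164


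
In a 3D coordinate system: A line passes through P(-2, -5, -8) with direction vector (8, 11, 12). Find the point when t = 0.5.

P(t) = P + t·d
  = (-2 + 8·0.5, -5 + 11·0.5, -8 + 12·0.5)
  = (-2 + 4, -5 + 5.5, -8 + 6)
  = (2, 0.5, -2)

(2, 0.5, -2)


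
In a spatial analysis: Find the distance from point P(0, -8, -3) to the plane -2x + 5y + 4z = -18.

distance = |a·x₀ + b·y₀ + c·z₀ - d| / √(a² + b² + c²)
  = |(-2)·0 + 5·(-8) + 4·(-3) - (-18)| / √((-2)² + 5² + 4²)
  = |0 - 40 - 12 + 18| / √(4 + 25 + 16)
  = |-34| / √45
  = 34 / 6.708
  ≈ 5.068

5.068


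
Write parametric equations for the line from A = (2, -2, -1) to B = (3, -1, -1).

Direction vector d = B - A = (3 - 2, -1 + 2, -1 + 1) = (1, 1, 0)
Parametric form r = A + t·d:
x = 2 + t, y = -2 + t, z = -1

x = 2 + t, y = -2 + t, z = -1


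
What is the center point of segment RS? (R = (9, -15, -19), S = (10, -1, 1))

M = ((x₁+x₂)/2, (y₁+y₂)/2, (z₁+z₂)/2)
  = ((9 + 10)/2, (-15 - 1)/2, (-19 + 1)/2)
  = (19/2, -16/2, -18/2)
  = (9.5, -8, -9)

(9.5, -8, -9)


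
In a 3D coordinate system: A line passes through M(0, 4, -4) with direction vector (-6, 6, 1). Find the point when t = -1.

P(t) = M + t·d
  = (0 + (-6)·(-1), 4 + 6·(-1), -4 + 1·(-1))
  = (0 + 6, 4 - 6, -4 - 1)
  = (6, -2, -5)

(6, -2, -5)


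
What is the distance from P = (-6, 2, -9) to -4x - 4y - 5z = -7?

distance = |a·x₀ + b·y₀ + c·z₀ - d| / √(a² + b² + c²)
  = |(-4)·(-6) + (-4)·2 + (-5)·(-9) - (-7)| / √((-4)² + (-4)² + (-5)²)
  = |24 - 8 + 45 + 7| / √(16 + 16 + 25)
  = |68| / √57
  = 68 / 7.55
  ≈ 9.007

9.007


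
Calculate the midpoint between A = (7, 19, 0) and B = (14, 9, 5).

M = ((x₁+x₂)/2, (y₁+y₂)/2, (z₁+z₂)/2)
  = ((7 + 14)/2, (19 + 9)/2, (0 + 5)/2)
  = (21/2, 28/2, 5/2)
  = (10.5, 14, 2.5)

(10.5, 14, 2.5)


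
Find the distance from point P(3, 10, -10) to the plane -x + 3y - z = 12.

distance = |a·x₀ + b·y₀ + c·z₀ - d| / √(a² + b² + c²)
  = |(-1)·3 + 3·10 + (-1)·(-10) - 12| / √((-1)² + 3² + (-1)²)
  = |-3 + 30 + 10 - 12| / √(1 + 9 + 1)
  = |25| / √11
  = 25 / 3.317
  ≈ 7.538

7.538


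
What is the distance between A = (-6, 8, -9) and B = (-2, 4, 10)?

d = √[(x₂-x₁)² + (y₂-y₁)² + (z₂-z₁)²]
  = √[4² + (-4)² + 19²]
  = √[16 + 16 + 361]
  = √393
  ≈ 19.82

19.82


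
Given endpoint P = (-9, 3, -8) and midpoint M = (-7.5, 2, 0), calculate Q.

Q = 2M - P
  = (2·(-7.5) - (-9), 2·2 - 3, 2·0 - (-8))
  = (-15 + 9, 4 - 3, 0 + 8)
  = (-6, 1, 8)

(-6, 1, 8)


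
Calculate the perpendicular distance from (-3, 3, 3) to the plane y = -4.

distance = |a·x₀ + b·y₀ + c·z₀ - d| / √(a² + b² + c²)
  = |0·(-3) + 1·3 + 0·3 - (-4)| / √(0² + 1² + 0²)
  = |0 + 3 + 0 + 4| / √(0 + 1 + 0)
  = |7| / √1
  = 7 / 1
  ≈ 7

7


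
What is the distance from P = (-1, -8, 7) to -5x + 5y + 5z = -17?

distance = |a·x₀ + b·y₀ + c·z₀ - d| / √(a² + b² + c²)
  = |(-5)·(-1) + 5·(-8) + 5·7 - (-17)| / √((-5)² + 5² + 5²)
  = |5 - 40 + 35 + 17| / √(25 + 25 + 25)
  = |17| / √75
  = 17 / 8.66
  ≈ 1.963

1.963


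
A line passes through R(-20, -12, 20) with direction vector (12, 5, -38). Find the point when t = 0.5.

P(t) = R + t·d
  = (-20 + 12·0.5, -12 + 5·0.5, 20 + (-38)·0.5)
  = (-20 + 6, -12 + 2.5, 20 - 19)
  = (-14, -9.5, 1)

(-14, -9.5, 1)


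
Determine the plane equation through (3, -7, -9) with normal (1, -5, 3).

The plane through P with normal n = (a, b, c) satisfies n·(r - P) = 0,
i.e. ax + by + cz = a·x₀ + b·y₀ + c·z₀.
d = 1·3 + (-5)·(-7) + 3·(-9)
  = 3 + 35 - 27
  = 11
Equation: x - 5y + 3z = 11

x - 5y + 3z = 11


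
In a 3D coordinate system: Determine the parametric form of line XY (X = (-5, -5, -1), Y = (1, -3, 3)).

Direction vector d = Y - X = (1 + 5, -3 + 5, 3 + 1) = (6, 2, 4)
Parametric form r = X + t·d:
x = -5 + 6t, y = -5 + 2t, z = -1 + 4t

x = -5 + 6t, y = -5 + 2t, z = -1 + 4t


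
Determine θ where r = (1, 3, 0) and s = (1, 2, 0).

r·s = 1·1 + 3·2 + 0·0 = 1 + 6 + 0 = 7
|r| = √(1² + 3² + 0²) = √10 ≈ 3.162
|s| = √(1² + 2² + 0²) = √5 ≈ 2.236
cos θ = (r·s)/(|r||s|) = 7/(3.162·2.236) ≈ 0.9899
θ = arccos(0.9899) ≈ 8.13°

8.13°


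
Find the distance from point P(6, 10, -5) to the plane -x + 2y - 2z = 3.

distance = |a·x₀ + b·y₀ + c·z₀ - d| / √(a² + b² + c²)
  = |(-1)·6 + 2·10 + (-2)·(-5) - 3| / √((-1)² + 2² + (-2)²)
  = |-6 + 20 + 10 - 3| / √(1 + 4 + 4)
  = |21| / √9
  = 21 / 3
  ≈ 7

7


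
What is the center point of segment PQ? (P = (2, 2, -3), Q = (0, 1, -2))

M = ((x₁+x₂)/2, (y₁+y₂)/2, (z₁+z₂)/2)
  = ((2 + 0)/2, (2 + 1)/2, (-3 - 2)/2)
  = (2/2, 3/2, -5/2)
  = (1, 1.5, -2.5)

(1, 1.5, -2.5)


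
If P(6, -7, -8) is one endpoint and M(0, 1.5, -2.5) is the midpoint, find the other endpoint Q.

Q = 2M - P
  = (2·0 - 6, 2·1.5 - (-7), 2·(-2.5) - (-8))
  = (0 - 6, 3 + 7, -5 + 8)
  = (-6, 10, 3)

(-6, 10, 3)


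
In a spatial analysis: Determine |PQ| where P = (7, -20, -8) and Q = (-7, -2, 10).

d = √[(x₂-x₁)² + (y₂-y₁)² + (z₂-z₁)²]
  = √[(-14)² + 18² + 18²]
  = √[196 + 324 + 324]
  = √844
  ≈ 29.05

29.05


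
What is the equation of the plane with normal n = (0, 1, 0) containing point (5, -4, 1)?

The plane through P with normal n = (a, b, c) satisfies n·(r - P) = 0,
i.e. ax + by + cz = a·x₀ + b·y₀ + c·z₀.
d = 0·5 + 1·(-4) + 0·1
  = 0 - 4 + 0
  = -4
Equation: y = -4

y = -4


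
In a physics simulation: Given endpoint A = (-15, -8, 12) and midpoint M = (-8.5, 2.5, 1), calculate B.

B = 2M - A
  = (2·(-8.5) - (-15), 2·2.5 - (-8), 2·1 - 12)
  = (-17 + 15, 5 + 8, 2 - 12)
  = (-2, 13, -10)

(-2, 13, -10)


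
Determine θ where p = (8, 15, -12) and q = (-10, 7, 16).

p·q = 8·(-10) + 15·7 + (-12)·16 = -80 + 105 - 192 = -167
|p| = √(8² + 15² + (-12)²) = √433 ≈ 20.81
|q| = √((-10)² + 7² + 16²) = √405 ≈ 20.12
cos θ = (p·q)/(|p||q|) = -167/(20.81·20.12) ≈ -0.3988
θ = arccos(-0.3988) ≈ 113.5°

113.5°


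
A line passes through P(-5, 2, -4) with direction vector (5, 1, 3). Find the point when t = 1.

P(t) = P + t·d
  = (-5 + 5·1, 2 + 1·1, -4 + 3·1)
  = (-5 + 5, 2 + 1, -4 + 3)
  = (0, 3, -1)

(0, 3, -1)


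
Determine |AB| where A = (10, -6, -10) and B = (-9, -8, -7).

d = √[(x₂-x₁)² + (y₂-y₁)² + (z₂-z₁)²]
  = √[(-19)² + (-2)² + 3²]
  = √[361 + 4 + 9]
  = √374
  ≈ 19.34

19.34


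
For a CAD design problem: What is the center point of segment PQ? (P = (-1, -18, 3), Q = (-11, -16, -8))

M = ((x₁+x₂)/2, (y₁+y₂)/2, (z₁+z₂)/2)
  = ((-1 - 11)/2, (-18 - 16)/2, (3 - 8)/2)
  = (-12/2, -34/2, -5/2)
  = (-6, -17, -2.5)

(-6, -17, -2.5)


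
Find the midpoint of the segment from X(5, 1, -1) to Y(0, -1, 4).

M = ((x₁+x₂)/2, (y₁+y₂)/2, (z₁+z₂)/2)
  = ((5 + 0)/2, (1 - 1)/2, (-1 + 4)/2)
  = (5/2, 0/2, 3/2)
  = (2.5, 0, 1.5)

(2.5, 0, 1.5)


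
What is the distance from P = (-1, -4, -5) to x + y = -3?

distance = |a·x₀ + b·y₀ + c·z₀ - d| / √(a² + b² + c²)
  = |1·(-1) + 1·(-4) + 0·(-5) - (-3)| / √(1² + 1² + 0²)
  = |-1 - 4 + 0 + 3| / √(1 + 1 + 0)
  = |-2| / √2
  = 2 / 1.414
  ≈ 1.414

1.414


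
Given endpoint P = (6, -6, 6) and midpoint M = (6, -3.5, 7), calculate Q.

Q = 2M - P
  = (2·6 - 6, 2·(-3.5) - (-6), 2·7 - 6)
  = (12 - 6, -7 + 6, 14 - 6)
  = (6, -1, 8)

(6, -1, 8)


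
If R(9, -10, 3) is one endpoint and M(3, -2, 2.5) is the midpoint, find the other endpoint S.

S = 2M - R
  = (2·3 - 9, 2·(-2) - (-10), 2·2.5 - 3)
  = (6 - 9, -4 + 10, 5 - 3)
  = (-3, 6, 2)

(-3, 6, 2)


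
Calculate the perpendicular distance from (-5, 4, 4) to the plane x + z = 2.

distance = |a·x₀ + b·y₀ + c·z₀ - d| / √(a² + b² + c²)
  = |1·(-5) + 0·4 + 1·4 - 2| / √(1² + 0² + 1²)
  = |-5 + 0 + 4 - 2| / √(1 + 0 + 1)
  = |-3| / √2
  = 3 / 1.414
  ≈ 2.121

2.121


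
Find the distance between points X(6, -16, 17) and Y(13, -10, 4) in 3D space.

d = √[(x₂-x₁)² + (y₂-y₁)² + (z₂-z₁)²]
  = √[7² + 6² + (-13)²]
  = √[49 + 36 + 169]
  = √254
  ≈ 15.94

15.94


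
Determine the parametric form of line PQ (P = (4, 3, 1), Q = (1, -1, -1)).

Direction vector d = Q - P = (1 - 4, -1 - 3, -1 - 1) = (-3, -4, -2)
Parametric form r = P + t·d:
x = 4 - 3t, y = 3 - 4t, z = 1 - 2t

x = 4 - 3t, y = 3 - 4t, z = 1 - 2t


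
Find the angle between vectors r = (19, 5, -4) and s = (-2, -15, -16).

r·s = 19·(-2) + 5·(-15) + (-4)·(-16) = -38 - 75 + 64 = -49
|r| = √(19² + 5² + (-4)²) = √402 ≈ 20.05
|s| = √((-2)² + (-15)² + (-16)²) = √485 ≈ 22.02
cos θ = (r·s)/(|r||s|) = -49/(20.05·22.02) ≈ -0.111
θ = arccos(-0.111) ≈ 96.37°

96.37°


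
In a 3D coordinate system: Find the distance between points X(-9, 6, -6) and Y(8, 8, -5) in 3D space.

d = √[(x₂-x₁)² + (y₂-y₁)² + (z₂-z₁)²]
  = √[17² + 2² + 1²]
  = √[289 + 4 + 1]
  = √294
  ≈ 17.15

17.15


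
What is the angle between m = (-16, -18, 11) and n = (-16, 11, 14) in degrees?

m·n = (-16)·(-16) + (-18)·11 + 11·14 = 256 - 198 + 154 = 212
|m| = √((-16)² + (-18)² + 11²) = √701 ≈ 26.48
|n| = √((-16)² + 11² + 14²) = √573 ≈ 23.94
cos θ = (m·n)/(|m||n|) = 212/(26.48·23.94) ≈ 0.3345
θ = arccos(0.3345) ≈ 70.46°

70.46°


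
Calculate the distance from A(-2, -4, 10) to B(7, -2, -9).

d = √[(x₂-x₁)² + (y₂-y₁)² + (z₂-z₁)²]
  = √[9² + 2² + (-19)²]
  = √[81 + 4 + 361]
  = √446
  ≈ 21.12

21.12


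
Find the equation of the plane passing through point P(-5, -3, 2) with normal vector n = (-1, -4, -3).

The plane through P with normal n = (a, b, c) satisfies n·(r - P) = 0,
i.e. ax + by + cz = a·x₀ + b·y₀ + c·z₀.
d = (-1)·(-5) + (-4)·(-3) + (-3)·2
  = 5 + 12 - 6
  = 11
Equation: -x - 4y - 3z = 11

-x - 4y - 3z = 11


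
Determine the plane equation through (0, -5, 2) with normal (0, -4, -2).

The plane through P with normal n = (a, b, c) satisfies n·(r - P) = 0,
i.e. ax + by + cz = a·x₀ + b·y₀ + c·z₀.
d = 0·0 + (-4)·(-5) + (-2)·2
  = 0 + 20 - 4
  = 16
Equation: -4y - 2z = 16

-4y - 2z = 16


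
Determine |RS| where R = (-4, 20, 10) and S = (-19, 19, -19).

d = √[(x₂-x₁)² + (y₂-y₁)² + (z₂-z₁)²]
  = √[(-15)² + (-1)² + (-29)²]
  = √[225 + 1 + 841]
  = √1067
  ≈ 32.66

32.66


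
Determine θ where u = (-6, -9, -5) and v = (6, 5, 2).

u·v = (-6)·6 + (-9)·5 + (-5)·2 = -36 - 45 - 10 = -91
|u| = √((-6)² + (-9)² + (-5)²) = √142 ≈ 11.92
|v| = √(6² + 5² + 2²) = √65 ≈ 8.062
cos θ = (u·v)/(|u||v|) = -91/(11.92·8.062) ≈ -0.9472
θ = arccos(-0.9472) ≈ 161.3°

161.3°


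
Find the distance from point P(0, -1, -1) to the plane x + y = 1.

distance = |a·x₀ + b·y₀ + c·z₀ - d| / √(a² + b² + c²)
  = |1·0 + 1·(-1) + 0·(-1) - 1| / √(1² + 1² + 0²)
  = |0 - 1 + 0 - 1| / √(1 + 1 + 0)
  = |-2| / √2
  = 2 / 1.414
  ≈ 1.414

1.414


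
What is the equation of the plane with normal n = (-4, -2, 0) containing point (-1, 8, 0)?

The plane through P with normal n = (a, b, c) satisfies n·(r - P) = 0,
i.e. ax + by + cz = a·x₀ + b·y₀ + c·z₀.
d = (-4)·(-1) + (-2)·8 + 0·0
  = 4 - 16 + 0
  = -12
Equation: -4x - 2y = -12

-4x - 2y = -12


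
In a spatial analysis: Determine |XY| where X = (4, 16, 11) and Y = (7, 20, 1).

d = √[(x₂-x₁)² + (y₂-y₁)² + (z₂-z₁)²]
  = √[3² + 4² + (-10)²]
  = √[9 + 16 + 100]
  = √125
  ≈ 11.18

11.18


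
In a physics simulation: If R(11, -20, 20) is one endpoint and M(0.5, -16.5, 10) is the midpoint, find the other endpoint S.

S = 2M - R
  = (2·0.5 - 11, 2·(-16.5) - (-20), 2·10 - 20)
  = (1 - 11, -33 + 20, 20 - 20)
  = (-10, -13, 0)

(-10, -13, 0)


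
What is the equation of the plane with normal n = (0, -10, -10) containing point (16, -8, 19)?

The plane through P with normal n = (a, b, c) satisfies n·(r - P) = 0,
i.e. ax + by + cz = a·x₀ + b·y₀ + c·z₀.
d = 0·16 + (-10)·(-8) + (-10)·19
  = 0 + 80 - 190
  = -110
Equation: -10y - 10z = -110

-10y - 10z = -110


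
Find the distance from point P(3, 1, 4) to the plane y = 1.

distance = |a·x₀ + b·y₀ + c·z₀ - d| / √(a² + b² + c²)
  = |0·3 + 1·1 + 0·4 - 1| / √(0² + 1² + 0²)
  = |0 + 1 + 0 - 1| / √(0 + 1 + 0)
  = |0| / √1
  = 0 / 1
  ≈ 0

0


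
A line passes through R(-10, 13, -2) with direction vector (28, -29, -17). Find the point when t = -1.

P(t) = R + t·d
  = (-10 + 28·(-1), 13 + (-29)·(-1), -2 + (-17)·(-1))
  = (-10 - 28, 13 + 29, -2 + 17)
  = (-38, 42, 15)

(-38, 42, 15)


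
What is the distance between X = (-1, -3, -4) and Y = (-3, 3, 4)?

d = √[(x₂-x₁)² + (y₂-y₁)² + (z₂-z₁)²]
  = √[(-2)² + 6² + 8²]
  = √[4 + 36 + 64]
  = √104
  ≈ 10.2

10.2


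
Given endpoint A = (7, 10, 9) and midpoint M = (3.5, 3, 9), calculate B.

B = 2M - A
  = (2·3.5 - 7, 2·3 - 10, 2·9 - 9)
  = (7 - 7, 6 - 10, 18 - 9)
  = (0, -4, 9)

(0, -4, 9)


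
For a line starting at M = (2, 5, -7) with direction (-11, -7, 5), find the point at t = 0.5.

P(t) = M + t·d
  = (2 + (-11)·0.5, 5 + (-7)·0.5, -7 + 5·0.5)
  = (2 - 5.5, 5 - 3.5, -7 + 2.5)
  = (-3.5, 1.5, -4.5)

(-3.5, 1.5, -4.5)


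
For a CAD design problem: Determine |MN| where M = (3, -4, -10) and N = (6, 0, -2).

d = √[(x₂-x₁)² + (y₂-y₁)² + (z₂-z₁)²]
  = √[3² + 4² + 8²]
  = √[9 + 16 + 64]
  = √89
  ≈ 9.434

9.434


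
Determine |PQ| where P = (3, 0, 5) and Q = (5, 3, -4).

d = √[(x₂-x₁)² + (y₂-y₁)² + (z₂-z₁)²]
  = √[2² + 3² + (-9)²]
  = √[4 + 9 + 81]
  = √94
  ≈ 9.695

9.695


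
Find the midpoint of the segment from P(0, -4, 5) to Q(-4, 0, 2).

M = ((x₁+x₂)/2, (y₁+y₂)/2, (z₁+z₂)/2)
  = ((0 - 4)/2, (-4 + 0)/2, (5 + 2)/2)
  = (-4/2, -4/2, 7/2)
  = (-2, -2, 3.5)

(-2, -2, 3.5)


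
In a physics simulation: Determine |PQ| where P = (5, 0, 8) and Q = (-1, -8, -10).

d = √[(x₂-x₁)² + (y₂-y₁)² + (z₂-z₁)²]
  = √[(-6)² + (-8)² + (-18)²]
  = √[36 + 64 + 324]
  = √424
  ≈ 20.59

20.59


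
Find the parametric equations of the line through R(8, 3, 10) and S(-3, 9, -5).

Direction vector d = S - R = (-3 - 8, 9 - 3, -5 - 10) = (-11, 6, -15)
Parametric form r = R + t·d:
x = 8 - 11t, y = 3 + 6t, z = 10 - 15t

x = 8 - 11t, y = 3 + 6t, z = 10 - 15t


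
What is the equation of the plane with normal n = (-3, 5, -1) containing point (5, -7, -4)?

The plane through P with normal n = (a, b, c) satisfies n·(r - P) = 0,
i.e. ax + by + cz = a·x₀ + b·y₀ + c·z₀.
d = (-3)·5 + 5·(-7) + (-1)·(-4)
  = -15 - 35 + 4
  = -46
Equation: -3x + 5y - z = -46

-3x + 5y - z = -46


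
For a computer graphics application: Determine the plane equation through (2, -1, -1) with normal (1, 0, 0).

The plane through P with normal n = (a, b, c) satisfies n·(r - P) = 0,
i.e. ax + by + cz = a·x₀ + b·y₀ + c·z₀.
d = 1·2 + 0·(-1) + 0·(-1)
  = 2 + 0 + 0
  = 2
Equation: x = 2

x = 2


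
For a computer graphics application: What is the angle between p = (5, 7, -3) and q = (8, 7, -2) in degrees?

p·q = 5·8 + 7·7 + (-3)·(-2) = 40 + 49 + 6 = 95
|p| = √(5² + 7² + (-3)²) = √83 ≈ 9.11
|q| = √(8² + 7² + (-2)²) = √117 ≈ 10.82
cos θ = (p·q)/(|p||q|) = 95/(9.11·10.82) ≈ 0.964
θ = arccos(0.964) ≈ 15.41°

15.41°


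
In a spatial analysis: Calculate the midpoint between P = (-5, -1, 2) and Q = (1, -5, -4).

M = ((x₁+x₂)/2, (y₁+y₂)/2, (z₁+z₂)/2)
  = ((-5 + 1)/2, (-1 - 5)/2, (2 - 4)/2)
  = (-4/2, -6/2, -2/2)
  = (-2, -3, -1)

(-2, -3, -1)


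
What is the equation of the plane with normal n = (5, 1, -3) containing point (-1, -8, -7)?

The plane through P with normal n = (a, b, c) satisfies n·(r - P) = 0,
i.e. ax + by + cz = a·x₀ + b·y₀ + c·z₀.
d = 5·(-1) + 1·(-8) + (-3)·(-7)
  = -5 - 8 + 21
  = 8
Equation: 5x + y - 3z = 8

5x + y - 3z = 8


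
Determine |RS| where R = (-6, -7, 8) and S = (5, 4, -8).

d = √[(x₂-x₁)² + (y₂-y₁)² + (z₂-z₁)²]
  = √[11² + 11² + (-16)²]
  = √[121 + 121 + 256]
  = √498
  ≈ 22.32

22.32


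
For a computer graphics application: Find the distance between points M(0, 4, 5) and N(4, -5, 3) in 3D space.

d = √[(x₂-x₁)² + (y₂-y₁)² + (z₂-z₁)²]
  = √[4² + (-9)² + (-2)²]
  = √[16 + 81 + 4]
  = √101
  ≈ 10.05

10.05


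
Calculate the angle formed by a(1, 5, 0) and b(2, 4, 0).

a·b = 1·2 + 5·4 + 0·0 = 2 + 20 + 0 = 22
|a| = √(1² + 5² + 0²) = √26 ≈ 5.099
|b| = √(2² + 4² + 0²) = √20 ≈ 4.472
cos θ = (a·b)/(|a||b|) = 22/(5.099·4.472) ≈ 0.9648
θ = arccos(0.9648) ≈ 15.26°

15.26°


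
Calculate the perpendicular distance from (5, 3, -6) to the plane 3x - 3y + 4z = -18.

distance = |a·x₀ + b·y₀ + c·z₀ - d| / √(a² + b² + c²)
  = |3·5 + (-3)·3 + 4·(-6) - (-18)| / √(3² + (-3)² + 4²)
  = |15 - 9 - 24 + 18| / √(9 + 9 + 16)
  = |0| / √34
  = 0 / 5.831
  ≈ 0

0


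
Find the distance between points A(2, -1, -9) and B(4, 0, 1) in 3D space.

d = √[(x₂-x₁)² + (y₂-y₁)² + (z₂-z₁)²]
  = √[2² + 1² + 10²]
  = √[4 + 1 + 100]
  = √105
  ≈ 10.25

10.25


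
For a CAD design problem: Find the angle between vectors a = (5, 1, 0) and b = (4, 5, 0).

a·b = 5·4 + 1·5 + 0·0 = 20 + 5 + 0 = 25
|a| = √(5² + 1² + 0²) = √26 ≈ 5.099
|b| = √(4² + 5² + 0²) = √41 ≈ 6.403
cos θ = (a·b)/(|a||b|) = 25/(5.099·6.403) ≈ 0.7657
θ = arccos(0.7657) ≈ 40.03°

40.03°


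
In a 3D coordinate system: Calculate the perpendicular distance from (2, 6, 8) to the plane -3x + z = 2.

distance = |a·x₀ + b·y₀ + c·z₀ - d| / √(a² + b² + c²)
  = |(-3)·2 + 0·6 + 1·8 - 2| / √((-3)² + 0² + 1²)
  = |-6 + 0 + 8 - 2| / √(9 + 0 + 1)
  = |0| / √10
  = 0 / 3.162
  ≈ 0

0


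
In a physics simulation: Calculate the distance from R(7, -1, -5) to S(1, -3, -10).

d = √[(x₂-x₁)² + (y₂-y₁)² + (z₂-z₁)²]
  = √[(-6)² + (-2)² + (-5)²]
  = √[36 + 4 + 25]
  = √65
  ≈ 8.062

8.062


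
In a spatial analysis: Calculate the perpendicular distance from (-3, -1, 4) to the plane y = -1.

distance = |a·x₀ + b·y₀ + c·z₀ - d| / √(a² + b² + c²)
  = |0·(-3) + 1·(-1) + 0·4 - (-1)| / √(0² + 1² + 0²)
  = |0 - 1 + 0 + 1| / √(0 + 1 + 0)
  = |0| / √1
  = 0 / 1
  ≈ 0

0


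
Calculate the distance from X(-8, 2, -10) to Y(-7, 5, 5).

d = √[(x₂-x₁)² + (y₂-y₁)² + (z₂-z₁)²]
  = √[1² + 3² + 15²]
  = √[1 + 9 + 225]
  = √235
  ≈ 15.33

15.33


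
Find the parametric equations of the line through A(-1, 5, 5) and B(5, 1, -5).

Direction vector d = B - A = (5 + 1, 1 - 5, -5 - 5) = (6, -4, -10)
Parametric form r = A + t·d:
x = -1 + 6t, y = 5 - 4t, z = 5 - 10t

x = -1 + 6t, y = 5 - 4t, z = 5 - 10t


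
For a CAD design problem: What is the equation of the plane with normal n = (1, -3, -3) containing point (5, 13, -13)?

The plane through P with normal n = (a, b, c) satisfies n·(r - P) = 0,
i.e. ax + by + cz = a·x₀ + b·y₀ + c·z₀.
d = 1·5 + (-3)·13 + (-3)·(-13)
  = 5 - 39 + 39
  = 5
Equation: x - 3y - 3z = 5

x - 3y - 3z = 5


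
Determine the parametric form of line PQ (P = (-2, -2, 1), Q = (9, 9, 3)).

Direction vector d = Q - P = (9 + 2, 9 + 2, 3 - 1) = (11, 11, 2)
Parametric form r = P + t·d:
x = -2 + 11t, y = -2 + 11t, z = 1 + 2t

x = -2 + 11t, y = -2 + 11t, z = 1 + 2t


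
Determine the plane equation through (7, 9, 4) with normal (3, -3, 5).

The plane through P with normal n = (a, b, c) satisfies n·(r - P) = 0,
i.e. ax + by + cz = a·x₀ + b·y₀ + c·z₀.
d = 3·7 + (-3)·9 + 5·4
  = 21 - 27 + 20
  = 14
Equation: 3x - 3y + 5z = 14

3x - 3y + 5z = 14


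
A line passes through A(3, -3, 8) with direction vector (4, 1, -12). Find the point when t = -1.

P(t) = A + t·d
  = (3 + 4·(-1), -3 + 1·(-1), 8 + (-12)·(-1))
  = (3 - 4, -3 - 1, 8 + 12)
  = (-1, -4, 20)

(-1, -4, 20)


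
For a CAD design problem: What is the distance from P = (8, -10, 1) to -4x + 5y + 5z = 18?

distance = |a·x₀ + b·y₀ + c·z₀ - d| / √(a² + b² + c²)
  = |(-4)·8 + 5·(-10) + 5·1 - 18| / √((-4)² + 5² + 5²)
  = |-32 - 50 + 5 - 18| / √(16 + 25 + 25)
  = |-95| / √66
  = 95 / 8.124
  ≈ 11.69

11.69


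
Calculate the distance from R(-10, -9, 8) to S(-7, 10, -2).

d = √[(x₂-x₁)² + (y₂-y₁)² + (z₂-z₁)²]
  = √[3² + 19² + (-10)²]
  = √[9 + 361 + 100]
  = √470
  ≈ 21.68

21.68


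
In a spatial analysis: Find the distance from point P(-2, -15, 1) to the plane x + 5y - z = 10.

distance = |a·x₀ + b·y₀ + c·z₀ - d| / √(a² + b² + c²)
  = |1·(-2) + 5·(-15) + (-1)·1 - 10| / √(1² + 5² + (-1)²)
  = |-2 - 75 - 1 - 10| / √(1 + 25 + 1)
  = |-88| / √27
  = 88 / 5.196
  ≈ 16.94

16.94


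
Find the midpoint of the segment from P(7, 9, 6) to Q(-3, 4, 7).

M = ((x₁+x₂)/2, (y₁+y₂)/2, (z₁+z₂)/2)
  = ((7 - 3)/2, (9 + 4)/2, (6 + 7)/2)
  = (4/2, 13/2, 13/2)
  = (2, 6.5, 6.5)

(2, 6.5, 6.5)


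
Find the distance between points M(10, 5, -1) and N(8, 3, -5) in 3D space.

d = √[(x₂-x₁)² + (y₂-y₁)² + (z₂-z₁)²]
  = √[(-2)² + (-2)² + (-4)²]
  = √[4 + 4 + 16]
  = √24
  ≈ 4.899

4.899


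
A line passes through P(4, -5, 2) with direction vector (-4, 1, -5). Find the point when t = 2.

P(t) = P + t·d
  = (4 + (-4)·2, -5 + 1·2, 2 + (-5)·2)
  = (4 - 8, -5 + 2, 2 - 10)
  = (-4, -3, -8)

(-4, -3, -8)


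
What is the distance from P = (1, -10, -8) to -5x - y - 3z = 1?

distance = |a·x₀ + b·y₀ + c·z₀ - d| / √(a² + b² + c²)
  = |(-5)·1 + (-1)·(-10) + (-3)·(-8) - 1| / √((-5)² + (-1)² + (-3)²)
  = |-5 + 10 + 24 - 1| / √(25 + 1 + 9)
  = |28| / √35
  = 28 / 5.916
  ≈ 4.733

4.733


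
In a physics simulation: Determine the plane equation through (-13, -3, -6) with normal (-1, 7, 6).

The plane through P with normal n = (a, b, c) satisfies n·(r - P) = 0,
i.e. ax + by + cz = a·x₀ + b·y₀ + c·z₀.
d = (-1)·(-13) + 7·(-3) + 6·(-6)
  = 13 - 21 - 36
  = -44
Equation: -x + 7y + 6z = -44

-x + 7y + 6z = -44


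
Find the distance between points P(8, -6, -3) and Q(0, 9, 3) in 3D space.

d = √[(x₂-x₁)² + (y₂-y₁)² + (z₂-z₁)²]
  = √[(-8)² + 15² + 6²]
  = √[64 + 225 + 36]
  = √325
  ≈ 18.03

18.03


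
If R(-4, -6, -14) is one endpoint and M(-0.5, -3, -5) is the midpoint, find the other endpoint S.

S = 2M - R
  = (2·(-0.5) - (-4), 2·(-3) - (-6), 2·(-5) - (-14))
  = (-1 + 4, -6 + 6, -10 + 14)
  = (3, 0, 4)

(3, 0, 4)


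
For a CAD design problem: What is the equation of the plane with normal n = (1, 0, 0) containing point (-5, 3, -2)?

The plane through P with normal n = (a, b, c) satisfies n·(r - P) = 0,
i.e. ax + by + cz = a·x₀ + b·y₀ + c·z₀.
d = 1·(-5) + 0·3 + 0·(-2)
  = -5 + 0 + 0
  = -5
Equation: x = -5

x = -5


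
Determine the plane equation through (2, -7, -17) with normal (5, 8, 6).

The plane through P with normal n = (a, b, c) satisfies n·(r - P) = 0,
i.e. ax + by + cz = a·x₀ + b·y₀ + c·z₀.
d = 5·2 + 8·(-7) + 6·(-17)
  = 10 - 56 - 102
  = -148
Equation: 5x + 8y + 6z = -148

5x + 8y + 6z = -148


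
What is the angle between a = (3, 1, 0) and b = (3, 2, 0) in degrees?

a·b = 3·3 + 1·2 + 0·0 = 9 + 2 + 0 = 11
|a| = √(3² + 1² + 0²) = √10 ≈ 3.162
|b| = √(3² + 2² + 0²) = √13 ≈ 3.606
cos θ = (a·b)/(|a||b|) = 11/(3.162·3.606) ≈ 0.9648
θ = arccos(0.9648) ≈ 15.26°

15.26°


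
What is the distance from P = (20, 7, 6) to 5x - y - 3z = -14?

distance = |a·x₀ + b·y₀ + c·z₀ - d| / √(a² + b² + c²)
  = |5·20 + (-1)·7 + (-3)·6 - (-14)| / √(5² + (-1)² + (-3)²)
  = |100 - 7 - 18 + 14| / √(25 + 1 + 9)
  = |89| / √35
  = 89 / 5.916
  ≈ 15.04

15.04


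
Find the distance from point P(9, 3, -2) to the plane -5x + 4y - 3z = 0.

distance = |a·x₀ + b·y₀ + c·z₀ - d| / √(a² + b² + c²)
  = |(-5)·9 + 4·3 + (-3)·(-2) - 0| / √((-5)² + 4² + (-3)²)
  = |-45 + 12 + 6 + 0| / √(25 + 16 + 9)
  = |-27| / √50
  = 27 / 7.071
  ≈ 3.818

3.818


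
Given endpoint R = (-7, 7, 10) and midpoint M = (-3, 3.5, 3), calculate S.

S = 2M - R
  = (2·(-3) - (-7), 2·3.5 - 7, 2·3 - 10)
  = (-6 + 7, 7 - 7, 6 - 10)
  = (1, 0, -4)

(1, 0, -4)


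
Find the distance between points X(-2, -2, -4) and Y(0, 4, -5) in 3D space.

d = √[(x₂-x₁)² + (y₂-y₁)² + (z₂-z₁)²]
  = √[2² + 6² + (-1)²]
  = √[4 + 36 + 1]
  = √41
  ≈ 6.403

6.403


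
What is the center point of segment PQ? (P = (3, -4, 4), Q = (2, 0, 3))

M = ((x₁+x₂)/2, (y₁+y₂)/2, (z₁+z₂)/2)
  = ((3 + 2)/2, (-4 + 0)/2, (4 + 3)/2)
  = (5/2, -4/2, 7/2)
  = (2.5, -2, 3.5)

(2.5, -2, 3.5)


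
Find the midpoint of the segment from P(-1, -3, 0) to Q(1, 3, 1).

M = ((x₁+x₂)/2, (y₁+y₂)/2, (z₁+z₂)/2)
  = ((-1 + 1)/2, (-3 + 3)/2, (0 + 1)/2)
  = (0/2, 0/2, 1/2)
  = (0, 0, 0.5)

(0, 0, 0.5)


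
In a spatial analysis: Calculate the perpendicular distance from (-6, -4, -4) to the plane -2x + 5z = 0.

distance = |a·x₀ + b·y₀ + c·z₀ - d| / √(a² + b² + c²)
  = |(-2)·(-6) + 0·(-4) + 5·(-4) - 0| / √((-2)² + 0² + 5²)
  = |12 + 0 - 20 + 0| / √(4 + 0 + 25)
  = |-8| / √29
  = 8 / 5.385
  ≈ 1.486

1.486


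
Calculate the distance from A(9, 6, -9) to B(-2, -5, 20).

d = √[(x₂-x₁)² + (y₂-y₁)² + (z₂-z₁)²]
  = √[(-11)² + (-11)² + 29²]
  = √[121 + 121 + 841]
  = √1083
  ≈ 32.91

32.91


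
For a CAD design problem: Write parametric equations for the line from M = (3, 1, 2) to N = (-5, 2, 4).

Direction vector d = N - M = (-5 - 3, 2 - 1, 4 - 2) = (-8, 1, 2)
Parametric form r = M + t·d:
x = 3 - 8t, y = 1 + t, z = 2 + 2t

x = 3 - 8t, y = 1 + t, z = 2 + 2t


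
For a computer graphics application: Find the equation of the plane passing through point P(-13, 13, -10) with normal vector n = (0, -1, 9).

The plane through P with normal n = (a, b, c) satisfies n·(r - P) = 0,
i.e. ax + by + cz = a·x₀ + b·y₀ + c·z₀.
d = 0·(-13) + (-1)·13 + 9·(-10)
  = 0 - 13 - 90
  = -103
Equation: -y + 9z = -103

-y + 9z = -103


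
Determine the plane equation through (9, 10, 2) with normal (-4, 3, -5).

The plane through P with normal n = (a, b, c) satisfies n·(r - P) = 0,
i.e. ax + by + cz = a·x₀ + b·y₀ + c·z₀.
d = (-4)·9 + 3·10 + (-5)·2
  = -36 + 30 - 10
  = -16
Equation: -4x + 3y - 5z = -16

-4x + 3y - 5z = -16


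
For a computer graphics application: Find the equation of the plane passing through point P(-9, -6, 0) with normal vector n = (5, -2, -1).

The plane through P with normal n = (a, b, c) satisfies n·(r - P) = 0,
i.e. ax + by + cz = a·x₀ + b·y₀ + c·z₀.
d = 5·(-9) + (-2)·(-6) + (-1)·0
  = -45 + 12 + 0
  = -33
Equation: 5x - 2y - z = -33

5x - 2y - z = -33


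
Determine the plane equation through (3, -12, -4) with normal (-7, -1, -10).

The plane through P with normal n = (a, b, c) satisfies n·(r - P) = 0,
i.e. ax + by + cz = a·x₀ + b·y₀ + c·z₀.
d = (-7)·3 + (-1)·(-12) + (-10)·(-4)
  = -21 + 12 + 40
  = 31
Equation: -7x - y - 10z = 31

-7x - y - 10z = 31


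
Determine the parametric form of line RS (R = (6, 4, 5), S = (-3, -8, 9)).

Direction vector d = S - R = (-3 - 6, -8 - 4, 9 - 5) = (-9, -12, 4)
Parametric form r = R + t·d:
x = 6 - 9t, y = 4 - 12t, z = 5 + 4t

x = 6 - 9t, y = 4 - 12t, z = 5 + 4t


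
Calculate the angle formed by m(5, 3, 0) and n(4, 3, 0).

m·n = 5·4 + 3·3 + 0·0 = 20 + 9 + 0 = 29
|m| = √(5² + 3² + 0²) = √34 ≈ 5.831
|n| = √(4² + 3² + 0²) = √25 ≈ 5
cos θ = (m·n)/(|m||n|) = 29/(5.831·5) ≈ 0.9947
θ = arccos(0.9947) ≈ 5.906°

5.906°


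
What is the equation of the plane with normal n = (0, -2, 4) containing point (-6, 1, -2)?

The plane through P with normal n = (a, b, c) satisfies n·(r - P) = 0,
i.e. ax + by + cz = a·x₀ + b·y₀ + c·z₀.
d = 0·(-6) + (-2)·1 + 4·(-2)
  = 0 - 2 - 8
  = -10
Equation: -2y + 4z = -10

-2y + 4z = -10


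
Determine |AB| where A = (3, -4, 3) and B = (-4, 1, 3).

d = √[(x₂-x₁)² + (y₂-y₁)² + (z₂-z₁)²]
  = √[(-7)² + 5² + 0²]
  = √[49 + 25 + 0]
  = √74
  ≈ 8.602

8.602


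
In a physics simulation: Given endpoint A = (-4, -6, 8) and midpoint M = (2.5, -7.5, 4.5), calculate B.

B = 2M - A
  = (2·2.5 - (-4), 2·(-7.5) - (-6), 2·4.5 - 8)
  = (5 + 4, -15 + 6, 9 - 8)
  = (9, -9, 1)

(9, -9, 1)


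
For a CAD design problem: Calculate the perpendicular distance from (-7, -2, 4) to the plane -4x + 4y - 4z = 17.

distance = |a·x₀ + b·y₀ + c·z₀ - d| / √(a² + b² + c²)
  = |(-4)·(-7) + 4·(-2) + (-4)·4 - 17| / √((-4)² + 4² + (-4)²)
  = |28 - 8 - 16 - 17| / √(16 + 16 + 16)
  = |-13| / √48
  = 13 / 6.928
  ≈ 1.876

1.876


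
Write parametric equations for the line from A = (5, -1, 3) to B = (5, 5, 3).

Direction vector d = B - A = (5 - 5, 5 + 1, 3 - 3) = (0, 6, 0)
Parametric form r = A + t·d:
x = 5, y = -1 + 6t, z = 3

x = 5, y = -1 + 6t, z = 3


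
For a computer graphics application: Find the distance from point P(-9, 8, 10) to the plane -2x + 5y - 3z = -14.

distance = |a·x₀ + b·y₀ + c·z₀ - d| / √(a² + b² + c²)
  = |(-2)·(-9) + 5·8 + (-3)·10 - (-14)| / √((-2)² + 5² + (-3)²)
  = |18 + 40 - 30 + 14| / √(4 + 25 + 9)
  = |42| / √38
  = 42 / 6.164
  ≈ 6.813

6.813


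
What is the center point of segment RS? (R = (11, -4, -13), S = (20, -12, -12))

M = ((x₁+x₂)/2, (y₁+y₂)/2, (z₁+z₂)/2)
  = ((11 + 20)/2, (-4 - 12)/2, (-13 - 12)/2)
  = (31/2, -16/2, -25/2)
  = (15.5, -8, -12.5)

(15.5, -8, -12.5)


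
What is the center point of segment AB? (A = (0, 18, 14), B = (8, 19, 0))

M = ((x₁+x₂)/2, (y₁+y₂)/2, (z₁+z₂)/2)
  = ((0 + 8)/2, (18 + 19)/2, (14 + 0)/2)
  = (8/2, 37/2, 14/2)
  = (4, 18.5, 7)

(4, 18.5, 7)
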